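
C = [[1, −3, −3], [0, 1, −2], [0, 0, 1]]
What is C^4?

C = I + N where N = [[0, −3, −3], [0, 0, −2], [0, 0, 0]] is strictly upper-triangular, so N^3 = 0.
(I + N)^4 = I + 4·N + 6·N^2 = [[1, −12, 24], [0, 1, −8], [0, 0, 1]].

[[1, −12, 24], [0, 1, −8], [0, 0, 1]]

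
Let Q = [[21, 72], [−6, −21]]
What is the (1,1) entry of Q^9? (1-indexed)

tr Q = 0 and det Q = −9, so the characteristic polynomial is λ² − (0)λ + (−9) with roots 3 and −3.
Eigenvectors give P = [[4, −3], [−1, 1]] with P⁻¹ = [[1, 3], [1, 4]], and Q = P·diag(3, −3)·P⁻¹.
Then Q^9 = P·diag(19683, −19683)·P⁻¹ = [[78732, 59049], [−19683, −19683]] · [[1, 3], [1, 4]] = [[137781, 472392], [−39366, −137781]].

137781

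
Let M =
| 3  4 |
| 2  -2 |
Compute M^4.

[[297, 116], [58, 152]]

M^2 = [[17, 4], [2, 12]]
M^3 = [[59, 60], [30, -16]]
M^4 = [[297, 116], [58, 152]]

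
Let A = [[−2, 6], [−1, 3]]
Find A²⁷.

[[−2, 6], [−1, 3]]

A² = A (a projection; rank 1, trace 1), so A²⁷ = A.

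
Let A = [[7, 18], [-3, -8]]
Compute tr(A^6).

tr A = -1 and det A = -2, so the characteristic polynomial is λ² − (-1)λ + (-2) with roots 1 and -2.
Eigenvectors give P = [[-3, 2], [1, -1]] with P⁻¹ = [[-1, -2], [-1, -3]], and A = P·diag(1, -2)·P⁻¹.
Then A^6 = P·diag(1, 64)·P⁻¹ = [[-3, 128], [1, -64]] · [[-1, -2], [-1, -3]] = [[-125, -378], [63, 190]].

65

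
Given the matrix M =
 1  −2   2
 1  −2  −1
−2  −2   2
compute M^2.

[[−5, −2, 8], [1, 4, 2], [−8, 4, 2]]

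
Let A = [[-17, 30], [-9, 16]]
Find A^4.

tr A = -1 and det A = -2, so the characteristic polynomial is λ² − (-1)λ + (-2) with roots 1 and -2.
Eigenvectors give P = [[-5, 2], [-3, 1]] with P⁻¹ = [[1, -2], [3, -5]], and A = P·diag(1, -2)·P⁻¹.
Then A^4 = P·diag(1, 16)·P⁻¹ = [[-5, 32], [-3, 16]] · [[1, -2], [3, -5]] = [[91, -150], [45, -74]].

[[91, -150], [45, -74]]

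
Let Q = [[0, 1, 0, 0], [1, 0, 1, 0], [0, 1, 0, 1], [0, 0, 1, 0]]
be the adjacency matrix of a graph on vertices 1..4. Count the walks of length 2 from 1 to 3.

The number of length-2 walks from vertex 1 to vertex 3 is entry (1,3) of Q², where Q is the adjacency matrix.
Q² = [[1, 0, 1, 0], [0, 2, 0, 1], [1, 0, 2, 0], [0, 1, 0, 1]]

1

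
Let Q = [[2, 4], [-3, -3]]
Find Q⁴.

Q² = [[-8, -4], [3, -3]]
Q³ = [[-4, -20], [15, 21]]
Q⁴ = [[52, 44], [-33, -3]]

[[52, 44], [-33, -3]]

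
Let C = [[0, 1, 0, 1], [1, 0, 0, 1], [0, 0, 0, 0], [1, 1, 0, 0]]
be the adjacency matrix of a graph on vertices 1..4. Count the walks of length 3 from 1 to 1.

2

The number of length-3 walks from vertex 1 to vertex 1 is entry (1,1) of C³, where C is the adjacency matrix.
C² = [[2, 1, 0, 1], [1, 2, 0, 1], [0, 0, 0, 0], [1, 1, 0, 2]]
C³ = [[2, 3, 0, 3], [3, 2, 0, 3], [0, 0, 0, 0], [3, 3, 0, 2]]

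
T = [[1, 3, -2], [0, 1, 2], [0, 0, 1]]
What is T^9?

[[1, 27, 198], [0, 1, 18], [0, 0, 1]]

T = I + N where N = [[0, 3, -2], [0, 0, 2], [0, 0, 0]] is strictly upper-triangular, so N^3 = 0.
(I + N)^9 = I + 9·N + 36·N^2 = [[1, 27, 198], [0, 1, 18], [0, 0, 1]].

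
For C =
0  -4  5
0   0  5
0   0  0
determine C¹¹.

[[0, 0, 0], [0, 0, 0], [0, 0, 0]]

C is strictly triangular, hence nilpotent: C³ = 0, so C¹¹ = 0.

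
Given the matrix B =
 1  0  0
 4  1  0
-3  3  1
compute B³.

B = I + N where N = [[0, 0, 0], [4, 0, 0], [-3, 3, 0]] is strictly lower-triangular, so N³ = 0.
(I + N)³ = I + 3·N + 3·N² = [[1, 0, 0], [12, 1, 0], [27, 9, 1]].

[[1, 0, 0], [12, 1, 0], [27, 9, 1]]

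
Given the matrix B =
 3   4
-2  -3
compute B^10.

B² = I (check: tr B = 0 and det B = -1), so B^10 = I since 10 is even.

[[1, 0], [0, 1]]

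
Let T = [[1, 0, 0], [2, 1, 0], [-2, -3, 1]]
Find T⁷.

T = I + N where N = [[0, 0, 0], [2, 0, 0], [-2, -3, 0]] is strictly lower-triangular, so N³ = 0.
(I + N)⁷ = I + 7·N + 21·N² = [[1, 0, 0], [14, 1, 0], [-140, -21, 1]].

[[1, 0, 0], [14, 1, 0], [-140, -21, 1]]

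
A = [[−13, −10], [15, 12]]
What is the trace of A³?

−19

tr A = −1 and det A = −6, so the characteristic polynomial is λ² − (−1)λ + (−6) with roots −3 and 2.
Eigenvectors give P = [[−1, −2], [1, 3]] with P⁻¹ = [[−3, −2], [1, 1]], and A = P·diag(−3, 2)·P⁻¹.
Then A³ = P·diag(−27, 8)·P⁻¹ = [[27, −16], [−27, 24]] · [[−3, −2], [1, 1]] = [[−97, −70], [105, 78]].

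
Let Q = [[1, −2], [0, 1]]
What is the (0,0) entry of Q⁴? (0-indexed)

Q = I + N where N = [[0, −2], [0, 0]] is strictly upper-triangular, so N² = 0.
(I + N)⁴ = I + 4·N = [[1, −8], [0, 1]].

1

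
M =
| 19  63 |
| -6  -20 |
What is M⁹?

[[3079, 10773], [-1026, -3590]]

tr M = -1 and det M = -2, so the characteristic polynomial is λ² − (-1)λ + (-2) with roots 1 and -2.
Eigenvectors give P = [[-7, 3], [2, -1]] with P⁻¹ = [[-1, -3], [-2, -7]], and M = P·diag(1, -2)·P⁻¹.
Then M⁹ = P·diag(1, -512)·P⁻¹ = [[-7, -1536], [2, 512]] · [[-1, -3], [-2, -7]] = [[3079, 10773], [-1026, -3590]].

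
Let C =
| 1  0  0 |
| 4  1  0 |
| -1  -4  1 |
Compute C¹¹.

C = I + N where N = [[0, 0, 0], [4, 0, 0], [-1, -4, 0]] is strictly lower-triangular, so N³ = 0.
(I + N)¹¹ = I + 11·N + 55·N² = [[1, 0, 0], [44, 1, 0], [-891, -44, 1]].

[[1, 0, 0], [44, 1, 0], [-891, -44, 1]]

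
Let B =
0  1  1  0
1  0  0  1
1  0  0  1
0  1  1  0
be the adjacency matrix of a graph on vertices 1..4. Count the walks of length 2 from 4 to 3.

0

The number of length-2 walks from vertex 4 to vertex 3 is entry (4,3) of B^2, where B is the adjacency matrix.
B^2 = [[2, 0, 0, 2], [0, 2, 2, 0], [0, 2, 2, 0], [2, 0, 0, 2]]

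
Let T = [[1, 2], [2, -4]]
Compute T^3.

[[-7, 34], [34, -92]]

T^2 = [[5, -6], [-6, 20]]
T^3 = [[-7, 34], [34, -92]]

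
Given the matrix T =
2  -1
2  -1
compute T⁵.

[[2, -1], [2, -1]]

T² = T (a projection; rank 1, trace 1), so T⁵ = T.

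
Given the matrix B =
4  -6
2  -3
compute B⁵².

B² = B (a projection; rank 1, trace 1), so B⁵² = B.

[[4, -6], [2, -3]]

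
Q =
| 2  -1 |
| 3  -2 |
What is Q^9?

Q² = I (check: tr Q = 0 and det Q = -1), so Q^9 = Q since 9 is odd.

[[2, -1], [3, -2]]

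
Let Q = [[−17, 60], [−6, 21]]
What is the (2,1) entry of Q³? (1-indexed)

tr Q = 4 and det Q = 3, so the characteristic polynomial is λ² − (4)λ + (3) with roots 3 and 1.
Eigenvectors give P = [[3, 10], [1, 3]] with P⁻¹ = [[−3, 10], [1, −3]], and Q = P·diag(3, 1)·P⁻¹.
Then Q³ = P·diag(27, 1)·P⁻¹ = [[81, 10], [27, 3]] · [[−3, 10], [1, −3]] = [[−233, 780], [−78, 261]].

−78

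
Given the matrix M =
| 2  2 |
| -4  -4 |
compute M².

[[-4, -4], [8, 8]]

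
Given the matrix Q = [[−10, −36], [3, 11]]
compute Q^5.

tr Q = 1 and det Q = −2, so the characteristic polynomial is λ² − (1)λ + (−2) with roots −1 and 2.
Eigenvectors give P = [[4, −3], [−1, 1]] with P⁻¹ = [[1, 3], [1, 4]], and Q = P·diag(−1, 2)·P⁻¹.
Then Q^5 = P·diag(−1, 32)·P⁻¹ = [[−4, −96], [1, 32]] · [[1, 3], [1, 4]] = [[−100, −396], [33, 131]].

[[−100, −396], [33, 131]]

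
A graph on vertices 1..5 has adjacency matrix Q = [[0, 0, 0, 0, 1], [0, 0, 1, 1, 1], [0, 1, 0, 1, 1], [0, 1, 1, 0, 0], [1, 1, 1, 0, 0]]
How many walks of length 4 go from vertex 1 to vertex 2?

6

The number of length-4 walks from vertex 1 to vertex 2 is entry (1,2) of Q⁴, where Q is the adjacency matrix.
Q² = [[1, 1, 1, 0, 0], [1, 3, 2, 1, 1], [1, 2, 3, 1, 1], [0, 1, 1, 2, 2], [0, 1, 1, 2, 3]]
Q³ = [[0, 1, 1, 2, 3], [1, 4, 5, 5, 6], [1, 5, 4, 5, 6], [2, 5, 5, 2, 2], [3, 6, 6, 2, 2]]
Q⁴ = [[3, 6, 6, 2, 2], [6, 16, 15, 9, 10], [6, 15, 16, 9, 10], [2, 9, 9, 10, 12], [2, 10, 10, 12, 15]]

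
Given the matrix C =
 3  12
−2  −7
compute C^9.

tr C = −4 and det C = 3, so the characteristic polynomial is λ² − (−4)λ + (3) with roots −3 and −1.
Eigenvectors give P = [[−2, −3], [1, 1]] with P⁻¹ = [[1, 3], [−1, −2]], and C = P·diag(−3, −1)·P⁻¹.
Then C^9 = P·diag(−19683, −1)·P⁻¹ = [[39366, 3], [−19683, −1]] · [[1, 3], [−1, −2]] = [[39363, 118092], [−19682, −59047]].

[[39363, 118092], [−19682, −59047]]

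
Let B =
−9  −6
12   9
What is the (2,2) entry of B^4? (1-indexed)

81

tr B = 0 and det B = −9, so the characteristic polynomial is λ² − (0)λ + (−9) with roots −3 and 3.
Eigenvectors give P = [[1, 1], [−1, −2]] with P⁻¹ = [[2, 1], [−1, −1]], and B = P·diag(−3, 3)·P⁻¹.
Then B^4 = P·diag(81, 81)·P⁻¹ = [[81, 81], [−81, −162]] · [[2, 1], [−1, −1]] = [[81, 0], [0, 81]].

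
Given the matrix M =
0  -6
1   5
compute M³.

[[-30, -114], [19, 65]]

tr M = 5 and det M = 6, so the characteristic polynomial is λ² − (5)λ + (6) with roots 2 and 3.
Eigenvectors give P = [[-3, -2], [1, 1]] with P⁻¹ = [[-1, -2], [1, 3]], and M = P·diag(2, 3)·P⁻¹.
Then M³ = P·diag(8, 27)·P⁻¹ = [[-24, -54], [8, 27]] · [[-1, -2], [1, 3]] = [[-30, -114], [19, 65]].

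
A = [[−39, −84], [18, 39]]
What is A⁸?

tr A = 0 and det A = −9, so the characteristic polynomial is λ² − (0)λ + (−9) with roots −3 and 3.
Eigenvectors give P = [[7, −2], [−3, 1]] with P⁻¹ = [[1, 2], [3, 7]], and A = P·diag(−3, 3)·P⁻¹.
Then A⁸ = P·diag(6561, 6561)·P⁻¹ = [[45927, −13122], [−19683, 6561]] · [[1, 2], [3, 7]] = [[6561, 0], [0, 6561]].

[[6561, 0], [0, 6561]]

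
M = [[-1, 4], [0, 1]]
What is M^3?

[[-1, 4], [0, 1]]

M² = I (check: tr M = 0 and det M = -1), so M^3 = M since 3 is odd.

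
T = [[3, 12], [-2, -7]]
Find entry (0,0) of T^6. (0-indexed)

-1455

tr T = -4 and det T = 3, so the characteristic polynomial is λ² − (-4)λ + (3) with roots -3 and -1.
Eigenvectors give P = [[2, -3], [-1, 1]] with P⁻¹ = [[-1, -3], [-1, -2]], and T = P·diag(-3, -1)·P⁻¹.
Then T^6 = P·diag(729, 1)·P⁻¹ = [[1458, -3], [-729, 1]] · [[-1, -3], [-1, -2]] = [[-1455, -4368], [728, 2185]].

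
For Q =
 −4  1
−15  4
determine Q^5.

Q² = I (check: tr Q = 0 and det Q = −1), so Q^5 = Q since 5 is odd.

[[−4, 1], [−15, 4]]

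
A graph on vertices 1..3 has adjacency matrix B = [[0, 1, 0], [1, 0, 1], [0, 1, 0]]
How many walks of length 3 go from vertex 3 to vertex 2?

2

The number of length-3 walks from vertex 3 to vertex 2 is entry (3,2) of B³, where B is the adjacency matrix.
B² = [[1, 0, 1], [0, 2, 0], [1, 0, 1]]
B³ = [[0, 2, 0], [2, 0, 2], [0, 2, 0]]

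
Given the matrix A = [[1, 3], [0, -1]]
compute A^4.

A² = I (check: tr A = 0 and det A = -1), so A^4 = I since 4 is even.

[[1, 0], [0, 1]]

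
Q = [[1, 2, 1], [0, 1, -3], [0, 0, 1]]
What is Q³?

Q = I + N where N = [[0, 2, 1], [0, 0, -3], [0, 0, 0]] is strictly upper-triangular, so N³ = 0.
(I + N)³ = I + 3·N + 3·N² = [[1, 6, -15], [0, 1, -9], [0, 0, 1]].

[[1, 6, -15], [0, 1, -9], [0, 0, 1]]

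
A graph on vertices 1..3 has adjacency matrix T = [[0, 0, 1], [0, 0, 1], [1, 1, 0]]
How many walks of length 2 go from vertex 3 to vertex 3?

2

The number of length-2 walks from vertex 3 to vertex 3 is entry (3,3) of T^2, where T is the adjacency matrix.
T^2 = [[1, 1, 0], [1, 1, 0], [0, 0, 2]]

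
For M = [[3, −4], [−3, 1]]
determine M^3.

M^2 = [[21, −16], [−12, 13]]
M^3 = [[111, −100], [−75, 61]]

[[111, −100], [−75, 61]]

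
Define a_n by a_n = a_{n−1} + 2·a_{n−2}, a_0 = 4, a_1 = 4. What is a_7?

With companion matrix M = [[1, 2], [1, 0]], [a_n, a_{n−1}]ᵀ = M·[a_{n−1}, a_{n−2}]ᵀ, so [a_7, a_6]ᵀ = M⁶·[a_1, a_0]ᵀ.
M⁶ = [[43, 42], [21, 22]], giving [a_7, a_6]ᵀ = [[340], [172]].

340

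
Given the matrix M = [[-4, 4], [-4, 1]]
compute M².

[[0, -12], [12, -15]]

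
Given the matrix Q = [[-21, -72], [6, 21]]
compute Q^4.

tr Q = 0 and det Q = -9, so the characteristic polynomial is λ² − (0)λ + (-9) with roots -3 and 3.
Eigenvectors give P = [[-4, 3], [1, -1]] with P⁻¹ = [[-1, -3], [-1, -4]], and Q = P·diag(-3, 3)·P⁻¹.
Then Q^4 = P·diag(81, 81)·P⁻¹ = [[-324, 243], [81, -81]] · [[-1, -3], [-1, -4]] = [[81, 0], [0, 81]].

[[81, 0], [0, 81]]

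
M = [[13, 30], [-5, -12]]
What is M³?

[[97, 210], [-35, -78]]

tr M = 1 and det M = -6, so the characteristic polynomial is λ² − (1)λ + (-6) with roots 3 and -2.
Eigenvectors give P = [[3, 2], [-1, -1]] with P⁻¹ = [[1, 2], [-1, -3]], and M = P·diag(3, -2)·P⁻¹.
Then M³ = P·diag(27, -8)·P⁻¹ = [[81, -16], [-27, 8]] · [[1, 2], [-1, -3]] = [[97, 210], [-35, -78]].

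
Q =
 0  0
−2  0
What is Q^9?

[[0, 0], [0, 0]]

Q is strictly triangular, hence nilpotent: Q^2 = 0, so Q^9 = 0.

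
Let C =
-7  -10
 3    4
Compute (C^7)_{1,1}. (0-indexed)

tr C = -3 and det C = 2, so the characteristic polynomial is λ² − (-3)λ + (2) with roots -1 and -2.
Eigenvectors give P = [[-5, -2], [3, 1]] with P⁻¹ = [[1, 2], [-3, -5]], and C = P·diag(-1, -2)·P⁻¹.
Then C^7 = P·diag(-1, -128)·P⁻¹ = [[5, 256], [-3, -128]] · [[1, 2], [-3, -5]] = [[-763, -1270], [381, 634]].

634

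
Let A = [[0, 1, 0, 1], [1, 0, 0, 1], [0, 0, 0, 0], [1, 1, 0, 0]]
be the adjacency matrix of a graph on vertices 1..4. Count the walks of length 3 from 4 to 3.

0

The number of length-3 walks from vertex 4 to vertex 3 is entry (4,3) of A³, where A is the adjacency matrix.
A² = [[2, 1, 0, 1], [1, 2, 0, 1], [0, 0, 0, 0], [1, 1, 0, 2]]
A³ = [[2, 3, 0, 3], [3, 2, 0, 3], [0, 0, 0, 0], [3, 3, 0, 2]]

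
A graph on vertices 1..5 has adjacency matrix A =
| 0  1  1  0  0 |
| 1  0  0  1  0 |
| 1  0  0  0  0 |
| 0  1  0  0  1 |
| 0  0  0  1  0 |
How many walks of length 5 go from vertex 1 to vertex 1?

The number of length-5 walks from vertex 1 to vertex 1 is entry (1,1) of A^5, where A is the adjacency matrix.
A^2 = [[2, 0, 0, 1, 0], [0, 2, 1, 0, 1], [0, 1, 1, 0, 0], [1, 0, 0, 2, 0], [0, 1, 0, 0, 1]]
A^3 = [[0, 3, 2, 0, 1], [3, 0, 0, 3, 0], [2, 0, 0, 1, 0], [0, 3, 1, 0, 2], [1, 0, 0, 2, 0]]
A^4 = [[5, 0, 0, 4, 0], [0, 6, 3, 0, 3], [0, 3, 2, 0, 1], [4, 0, 0, 5, 0], [0, 3, 1, 0, 2]]
A^5 = [[0, 9, 5, 0, 4], [9, 0, 0, 9, 0], [5, 0, 0, 4, 0], [0, 9, 4, 0, 5], [4, 0, 0, 5, 0]]

0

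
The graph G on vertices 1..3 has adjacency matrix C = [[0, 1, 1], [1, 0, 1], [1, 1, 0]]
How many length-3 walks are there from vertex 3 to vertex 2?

The number of length-3 walks from vertex 3 to vertex 2 is entry (3,2) of C³, where C is the adjacency matrix.
C² = [[2, 1, 1], [1, 2, 1], [1, 1, 2]]
C³ = [[2, 3, 3], [3, 2, 3], [3, 3, 2]]

3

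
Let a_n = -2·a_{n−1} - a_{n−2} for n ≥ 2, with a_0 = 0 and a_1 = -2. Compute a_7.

-14

With companion matrix B = [[-2, -1], [1, 0]], [a_n, a_{n−1}]ᵀ = B·[a_{n−1}, a_{n−2}]ᵀ, so [a_7, a_6]ᵀ = B⁶·[a_1, a_0]ᵀ.
B⁶ = [[7, 6], [-6, -5]], giving [a_7, a_6]ᵀ = [[-14], [12]].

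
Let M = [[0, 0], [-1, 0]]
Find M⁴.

[[0, 0], [0, 0]]

M is strictly triangular, hence nilpotent: M² = 0, so M⁴ = 0.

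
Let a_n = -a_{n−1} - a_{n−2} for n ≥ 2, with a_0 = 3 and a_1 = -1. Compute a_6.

With companion matrix T = [[-1, -1], [1, 0]], [a_n, a_{n−1}]ᵀ = T·[a_{n−1}, a_{n−2}]ᵀ, so [a_6, a_5]ᵀ = T^5·[a_1, a_0]ᵀ.
T^5 = [[0, 1], [-1, -1]], giving [a_6, a_5]ᵀ = [[3], [-2]].

3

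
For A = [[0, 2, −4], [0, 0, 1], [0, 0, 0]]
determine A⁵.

A is strictly triangular, hence nilpotent: A³ = 0, so A⁵ = 0.

[[0, 0, 0], [0, 0, 0], [0, 0, 0]]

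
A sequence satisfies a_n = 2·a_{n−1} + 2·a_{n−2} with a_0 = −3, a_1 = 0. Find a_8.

−1968

With companion matrix M = [[2, 2], [1, 0]], [a_n, a_{n−1}]ᵀ = M·[a_{n−1}, a_{n−2}]ᵀ, so [a_8, a_7]ᵀ = M⁷·[a_1, a_0]ᵀ.
M⁷ = [[896, 656], [328, 240]], giving [a_8, a_7]ᵀ = [[−1968], [−720]].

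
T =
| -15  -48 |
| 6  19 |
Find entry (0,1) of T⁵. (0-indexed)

-5808

tr T = 4 and det T = 3, so the characteristic polynomial is λ² − (4)λ + (3) with roots 3 and 1.
Eigenvectors give P = [[-8, -3], [3, 1]] with P⁻¹ = [[1, 3], [-3, -8]], and T = P·diag(3, 1)·P⁻¹.
Then T⁵ = P·diag(243, 1)·P⁻¹ = [[-1944, -3], [729, 1]] · [[1, 3], [-3, -8]] = [[-1935, -5808], [726, 2179]].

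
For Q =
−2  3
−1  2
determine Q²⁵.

Q² = I (check: tr Q = 0 and det Q = −1), so Q²⁵ = Q since 25 is odd.

[[−2, 3], [−1, 2]]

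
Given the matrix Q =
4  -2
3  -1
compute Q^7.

tr Q = 3 and det Q = 2, so the characteristic polynomial is λ² − (3)λ + (2) with roots 1 and 2.
Eigenvectors give P = [[-2, 1], [-3, 1]] with P⁻¹ = [[1, -1], [3, -2]], and Q = P·diag(1, 2)·P⁻¹.
Then Q^7 = P·diag(1, 128)·P⁻¹ = [[-2, 128], [-3, 128]] · [[1, -1], [3, -2]] = [[382, -254], [381, -253]].

[[382, -254], [381, -253]]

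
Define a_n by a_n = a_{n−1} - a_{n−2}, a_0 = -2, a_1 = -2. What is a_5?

0

With companion matrix M = [[1, -1], [1, 0]], [a_n, a_{n−1}]ᵀ = M·[a_{n−1}, a_{n−2}]ᵀ, so [a_5, a_4]ᵀ = M⁴·[a_1, a_0]ᵀ.
M⁴ = [[-1, 1], [-1, 0]], giving [a_5, a_4]ᵀ = [[0], [2]].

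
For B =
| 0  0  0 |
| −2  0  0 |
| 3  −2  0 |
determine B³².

[[0, 0, 0], [0, 0, 0], [0, 0, 0]]

B is strictly triangular, hence nilpotent: B³ = 0, so B³² = 0.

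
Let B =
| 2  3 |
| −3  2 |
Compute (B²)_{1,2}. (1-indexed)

12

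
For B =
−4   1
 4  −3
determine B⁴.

B² = [[20, −7], [−28, 13]]
B³ = [[−108, 41], [164, −67]]
B⁴ = [[596, −231], [−924, 365]]

[[596, −231], [−924, 365]]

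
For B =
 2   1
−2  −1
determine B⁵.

[[2, 1], [−2, −1]]

B² = B (a projection; rank 1, trace 1), so B⁵ = B.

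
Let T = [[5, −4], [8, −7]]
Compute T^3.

tr T = −2 and det T = −3, so the characteristic polynomial is λ² − (−2)λ + (−3) with roots −3 and 1.
Eigenvectors give P = [[−1, 1], [−2, 1]] with P⁻¹ = [[1, −1], [2, −1]], and T = P·diag(−3, 1)·P⁻¹.
Then T^3 = P·diag(−27, 1)·P⁻¹ = [[27, 1], [54, 1]] · [[1, −1], [2, −1]] = [[29, −28], [56, −55]].

[[29, −28], [56, −55]]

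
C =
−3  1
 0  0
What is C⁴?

C² = [[9, −3], [0, 0]]
C³ = [[−27, 9], [0, 0]]
C⁴ = [[81, −27], [0, 0]]

[[81, −27], [0, 0]]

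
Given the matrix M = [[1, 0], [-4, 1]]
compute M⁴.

M = I + N where N = [[0, 0], [-4, 0]] is strictly lower-triangular, so N² = 0.
(I + N)⁴ = I + 4·N = [[1, 0], [-16, 1]].

[[1, 0], [-16, 1]]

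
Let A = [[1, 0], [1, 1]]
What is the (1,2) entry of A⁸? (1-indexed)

A = I + N where N = [[0, 0], [1, 0]] is strictly lower-triangular, so N² = 0.
(I + N)⁸ = I + 8·N = [[1, 0], [8, 1]].

0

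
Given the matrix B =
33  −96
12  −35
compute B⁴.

tr B = −2 and det B = −3, so the characteristic polynomial is λ² − (−2)λ + (−3) with roots −3 and 1.
Eigenvectors give P = [[−8, −3], [−3, −1]] with P⁻¹ = [[1, −3], [−3, 8]], and B = P·diag(−3, 1)·P⁻¹.
Then B⁴ = P·diag(81, 1)·P⁻¹ = [[−648, −3], [−243, −1]] · [[1, −3], [−3, 8]] = [[−639, 1920], [−240, 721]].

[[−639, 1920], [−240, 721]]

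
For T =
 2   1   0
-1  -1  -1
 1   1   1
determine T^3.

T^2 = [[3, 1, -1], [-2, -1, 0], [2, 1, 0]]
T^3 = [[4, 1, -2], [-3, -1, 1], [3, 1, -1]]

[[4, 1, -2], [-3, -1, 1], [3, 1, -1]]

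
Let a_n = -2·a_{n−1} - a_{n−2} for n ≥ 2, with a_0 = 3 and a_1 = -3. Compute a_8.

3

With companion matrix Q = [[-2, -1], [1, 0]], [a_n, a_{n−1}]ᵀ = Q·[a_{n−1}, a_{n−2}]ᵀ, so [a_8, a_7]ᵀ = Q⁷·[a_1, a_0]ᵀ.
Q⁷ = [[-8, -7], [7, 6]], giving [a_8, a_7]ᵀ = [[3], [-3]].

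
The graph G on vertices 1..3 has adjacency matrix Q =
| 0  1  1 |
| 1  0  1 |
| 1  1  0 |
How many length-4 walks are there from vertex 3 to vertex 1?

5

The number of length-4 walks from vertex 3 to vertex 1 is entry (3,1) of Q^4, where Q is the adjacency matrix.
Q^2 = [[2, 1, 1], [1, 2, 1], [1, 1, 2]]
Q^3 = [[2, 3, 3], [3, 2, 3], [3, 3, 2]]
Q^4 = [[6, 5, 5], [5, 6, 5], [5, 5, 6]]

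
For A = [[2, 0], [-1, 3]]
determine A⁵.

tr A = 5 and det A = 6, so the characteristic polynomial is λ² − (5)λ + (6) with roots 3 and 2.
Eigenvectors give P = [[0, 1], [-1, 1]] with P⁻¹ = [[1, -1], [1, 0]], and A = P·diag(3, 2)·P⁻¹.
Then A⁵ = P·diag(243, 32)·P⁻¹ = [[0, 32], [-243, 32]] · [[1, -1], [1, 0]] = [[32, 0], [-211, 243]].

[[32, 0], [-211, 243]]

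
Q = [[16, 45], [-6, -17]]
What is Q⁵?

tr Q = -1 and det Q = -2, so the characteristic polynomial is λ² − (-1)λ + (-2) with roots -2 and 1.
Eigenvectors give P = [[5, -3], [-2, 1]] with P⁻¹ = [[-1, -3], [-2, -5]], and Q = P·diag(-2, 1)·P⁻¹.
Then Q⁵ = P·diag(-32, 1)·P⁻¹ = [[-160, -3], [64, 1]] · [[-1, -3], [-2, -5]] = [[166, 495], [-66, -197]].

[[166, 495], [-66, -197]]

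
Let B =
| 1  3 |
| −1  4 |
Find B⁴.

B² = [[−2, 15], [−5, 13]]
B³ = [[−17, 54], [−18, 37]]
B⁴ = [[−71, 165], [−55, 94]]

[[−71, 165], [−55, 94]]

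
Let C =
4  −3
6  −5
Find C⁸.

[[−254, 255], [−510, 511]]

tr C = −1 and det C = −2, so the characteristic polynomial is λ² − (−1)λ + (−2) with roots 1 and −2.
Eigenvectors give P = [[1, −1], [1, −2]] with P⁻¹ = [[2, −1], [1, −1]], and C = P·diag(1, −2)·P⁻¹.
Then C⁸ = P·diag(1, 256)·P⁻¹ = [[1, −256], [1, −512]] · [[2, −1], [1, −1]] = [[−254, 255], [−510, 511]].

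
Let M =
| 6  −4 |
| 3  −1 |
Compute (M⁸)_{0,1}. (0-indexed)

−25220

tr M = 5 and det M = 6, so the characteristic polynomial is λ² − (5)λ + (6) with roots 3 and 2.
Eigenvectors give P = [[4, 1], [3, 1]] with P⁻¹ = [[1, −1], [−3, 4]], and M = P·diag(3, 2)·P⁻¹.
Then M⁸ = P·diag(6561, 256)·P⁻¹ = [[26244, 256], [19683, 256]] · [[1, −1], [−3, 4]] = [[25476, −25220], [18915, −18659]].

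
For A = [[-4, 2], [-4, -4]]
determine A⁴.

[[-448, -256], [512, -448]]

A² = [[8, -16], [32, 8]]
A³ = [[32, 80], [-160, 32]]
A⁴ = [[-448, -256], [512, -448]]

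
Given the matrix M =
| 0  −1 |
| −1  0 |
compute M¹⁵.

[[0, −1], [−1, 0]]

M² = I (check: tr M = 0 and det M = −1), so M¹⁵ = M since 15 is odd.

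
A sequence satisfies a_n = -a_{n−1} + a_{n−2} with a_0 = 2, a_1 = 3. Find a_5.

With companion matrix A = [[-1, 1], [1, 0]], [a_n, a_{n−1}]ᵀ = A·[a_{n−1}, a_{n−2}]ᵀ, so [a_5, a_4]ᵀ = A⁴·[a_1, a_0]ᵀ.
A⁴ = [[5, -3], [-3, 2]], giving [a_5, a_4]ᵀ = [[9], [-5]].

9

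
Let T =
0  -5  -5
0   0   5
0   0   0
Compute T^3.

T is strictly triangular, hence nilpotent: T^3 = 0, so T^3 = 0.

[[0, 0, 0], [0, 0, 0], [0, 0, 0]]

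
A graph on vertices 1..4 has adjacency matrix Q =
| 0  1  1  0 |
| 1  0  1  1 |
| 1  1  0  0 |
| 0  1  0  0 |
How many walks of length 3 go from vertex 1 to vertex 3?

3

The number of length-3 walks from vertex 1 to vertex 3 is entry (1,3) of Q^3, where Q is the adjacency matrix.
Q^2 = [[2, 1, 1, 1], [1, 3, 1, 0], [1, 1, 2, 1], [1, 0, 1, 1]]
Q^3 = [[2, 4, 3, 1], [4, 2, 4, 3], [3, 4, 2, 1], [1, 3, 1, 0]]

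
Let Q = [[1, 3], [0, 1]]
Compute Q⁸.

Q = I + N where N = [[0, 3], [0, 0]] is strictly upper-triangular, so N² = 0.
(I + N)⁸ = I + 8·N = [[1, 24], [0, 1]].

[[1, 24], [0, 1]]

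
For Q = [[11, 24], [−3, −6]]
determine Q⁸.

[[57001, 151320], [−18915, −50184]]

tr Q = 5 and det Q = 6, so the characteristic polynomial is λ² − (5)λ + (6) with roots 3 and 2.
Eigenvectors give P = [[−3, −8], [1, 3]] with P⁻¹ = [[−3, −8], [1, 3]], and Q = P·diag(3, 2)·P⁻¹.
Then Q⁸ = P·diag(6561, 256)·P⁻¹ = [[−19683, −2048], [6561, 768]] · [[−3, −8], [1, 3]] = [[57001, 151320], [−18915, −50184]].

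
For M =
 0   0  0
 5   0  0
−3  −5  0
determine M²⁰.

M is strictly triangular, hence nilpotent: M³ = 0, so M²⁰ = 0.

[[0, 0, 0], [0, 0, 0], [0, 0, 0]]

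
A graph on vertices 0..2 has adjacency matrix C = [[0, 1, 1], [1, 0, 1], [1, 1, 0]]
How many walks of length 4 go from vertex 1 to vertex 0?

5

The number of length-4 walks from vertex 1 to vertex 0 is entry (1,0) of C^4, where C is the adjacency matrix.
C^2 = [[2, 1, 1], [1, 2, 1], [1, 1, 2]]
C^3 = [[2, 3, 3], [3, 2, 3], [3, 3, 2]]
C^4 = [[6, 5, 5], [5, 6, 5], [5, 5, 6]]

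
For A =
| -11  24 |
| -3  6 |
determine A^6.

tr A = -5 and det A = 6, so the characteristic polynomial is λ² − (-5)λ + (6) with roots -2 and -3.
Eigenvectors give P = [[-8, -3], [-3, -1]] with P⁻¹ = [[1, -3], [-3, 8]], and A = P·diag(-2, -3)·P⁻¹.
Then A^6 = P·diag(64, 729)·P⁻¹ = [[-512, -2187], [-192, -729]] · [[1, -3], [-3, 8]] = [[6049, -15960], [1995, -5256]].

[[6049, -15960], [1995, -5256]]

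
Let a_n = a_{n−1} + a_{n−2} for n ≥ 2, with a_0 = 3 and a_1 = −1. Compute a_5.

With companion matrix Q = [[1, 1], [1, 0]], [a_n, a_{n−1}]ᵀ = Q·[a_{n−1}, a_{n−2}]ᵀ, so [a_5, a_4]ᵀ = Q⁴·[a_1, a_0]ᵀ.
Q⁴ = [[5, 3], [3, 2]], giving [a_5, a_4]ᵀ = [[4], [3]].

4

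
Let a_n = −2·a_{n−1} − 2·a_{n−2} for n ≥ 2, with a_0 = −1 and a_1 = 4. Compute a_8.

−16

With companion matrix A = [[−2, −2], [1, 0]], [a_n, a_{n−1}]ᵀ = A·[a_{n−1}, a_{n−2}]ᵀ, so [a_8, a_7]ᵀ = A⁷·[a_1, a_0]ᵀ.
A⁷ = [[0, 16], [−8, −16]], giving [a_8, a_7]ᵀ = [[−16], [−16]].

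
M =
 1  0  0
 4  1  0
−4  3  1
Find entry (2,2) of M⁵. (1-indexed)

1

M = I + N where N = [[0, 0, 0], [4, 0, 0], [−4, 3, 0]] is strictly lower-triangular, so N³ = 0.
(I + N)⁵ = I + 5·N + 10·N² = [[1, 0, 0], [20, 1, 0], [100, 15, 1]].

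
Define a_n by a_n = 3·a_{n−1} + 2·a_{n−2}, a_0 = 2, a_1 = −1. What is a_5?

With companion matrix C = [[3, 2], [1, 0]], [a_n, a_{n−1}]ᵀ = C·[a_{n−1}, a_{n−2}]ᵀ, so [a_5, a_4]ᵀ = C^4·[a_1, a_0]ᵀ.
C^4 = [[139, 78], [39, 22]], giving [a_5, a_4]ᵀ = [[17], [5]].

17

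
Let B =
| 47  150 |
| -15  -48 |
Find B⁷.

[[20963, 69450], [-6945, -23022]]

tr B = -1 and det B = -6, so the characteristic polynomial is λ² − (-1)λ + (-6) with roots 2 and -3.
Eigenvectors give P = [[10, 3], [-3, -1]] with P⁻¹ = [[1, 3], [-3, -10]], and B = P·diag(2, -3)·P⁻¹.
Then B⁷ = P·diag(128, -2187)·P⁻¹ = [[1280, -6561], [-384, 2187]] · [[1, 3], [-3, -10]] = [[20963, 69450], [-6945, -23022]].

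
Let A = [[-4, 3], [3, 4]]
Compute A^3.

[[-100, 75], [75, 100]]

A^2 = [[25, 0], [0, 25]]
A^3 = [[-100, 75], [75, 100]]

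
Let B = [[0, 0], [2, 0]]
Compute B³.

B is strictly triangular, hence nilpotent: B² = 0, so B³ = 0.

[[0, 0], [0, 0]]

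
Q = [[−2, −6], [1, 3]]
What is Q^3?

Q² = Q (a projection; rank 1, trace 1), so Q^3 = Q.

[[−2, −6], [1, 3]]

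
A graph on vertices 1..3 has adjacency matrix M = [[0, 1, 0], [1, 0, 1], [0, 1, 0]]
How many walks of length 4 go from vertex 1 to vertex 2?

The number of length-4 walks from vertex 1 to vertex 2 is entry (1,2) of M⁴, where M is the adjacency matrix.
M² = [[1, 0, 1], [0, 2, 0], [1, 0, 1]]
M³ = [[0, 2, 0], [2, 0, 2], [0, 2, 0]]
M⁴ = [[2, 0, 2], [0, 4, 0], [2, 0, 2]]

0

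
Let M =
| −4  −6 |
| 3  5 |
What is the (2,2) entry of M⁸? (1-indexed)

tr M = 1 and det M = −2, so the characteristic polynomial is λ² − (1)λ + (−2) with roots −1 and 2.
Eigenvectors give P = [[−2, −1], [1, 1]] with P⁻¹ = [[−1, −1], [1, 2]], and M = P·diag(−1, 2)·P⁻¹.
Then M⁸ = P·diag(1, 256)·P⁻¹ = [[−2, −256], [1, 256]] · [[−1, −1], [1, 2]] = [[−254, −510], [255, 511]].

511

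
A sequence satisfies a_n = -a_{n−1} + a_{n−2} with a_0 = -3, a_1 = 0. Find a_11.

165

With companion matrix C = [[-1, 1], [1, 0]], [a_n, a_{n−1}]ᵀ = C·[a_{n−1}, a_{n−2}]ᵀ, so [a_11, a_10]ᵀ = C^10·[a_1, a_0]ᵀ.
C^10 = [[89, -55], [-55, 34]], giving [a_11, a_10]ᵀ = [[165], [-102]].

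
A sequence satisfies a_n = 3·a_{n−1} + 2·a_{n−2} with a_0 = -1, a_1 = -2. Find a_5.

-356

With companion matrix C = [[3, 2], [1, 0]], [a_n, a_{n−1}]ᵀ = C·[a_{n−1}, a_{n−2}]ᵀ, so [a_5, a_4]ᵀ = C^4·[a_1, a_0]ᵀ.
C^4 = [[139, 78], [39, 22]], giving [a_5, a_4]ᵀ = [[-356], [-100]].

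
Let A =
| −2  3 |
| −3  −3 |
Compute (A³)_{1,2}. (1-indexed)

A² = [[−5, −15], [15, 0]]
A³ = [[55, 30], [−30, 45]]

30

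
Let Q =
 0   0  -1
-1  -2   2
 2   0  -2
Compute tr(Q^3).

Q^2 = [[-2, 0, 2], [6, 4, -7], [-4, 0, 2]]
Q^3 = [[4, 0, -2], [-18, -8, 16], [4, 0, 0]]

-4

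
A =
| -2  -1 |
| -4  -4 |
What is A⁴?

[[208, 168], [672, 544]]

A² = [[8, 6], [24, 20]]
A³ = [[-40, -32], [-128, -104]]
A⁴ = [[208, 168], [672, 544]]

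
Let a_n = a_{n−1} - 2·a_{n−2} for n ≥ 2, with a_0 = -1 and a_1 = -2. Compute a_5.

-4

With companion matrix Q = [[1, -2], [1, 0]], [a_n, a_{n−1}]ᵀ = Q·[a_{n−1}, a_{n−2}]ᵀ, so [a_5, a_4]ᵀ = Q⁴·[a_1, a_0]ᵀ.
Q⁴ = [[-1, 6], [-3, 2]], giving [a_5, a_4]ᵀ = [[-4], [4]].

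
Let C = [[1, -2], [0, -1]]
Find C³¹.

C² = I (check: tr C = 0 and det C = -1), so C³¹ = C since 31 is odd.

[[1, -2], [0, -1]]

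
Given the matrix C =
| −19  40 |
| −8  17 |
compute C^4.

tr C = −2 and det C = −3, so the characteristic polynomial is λ² − (−2)λ + (−3) with roots 1 and −3.
Eigenvectors give P = [[2, 5], [1, 2]] with P⁻¹ = [[−2, 5], [1, −2]], and C = P·diag(1, −3)·P⁻¹.
Then C^4 = P·diag(1, 81)·P⁻¹ = [[2, 405], [1, 162]] · [[−2, 5], [1, −2]] = [[401, −800], [160, −319]].

[[401, −800], [160, −319]]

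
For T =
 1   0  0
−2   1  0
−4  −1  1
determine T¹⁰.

T = I + N where N = [[0, 0, 0], [−2, 0, 0], [−4, −1, 0]] is strictly lower-triangular, so N³ = 0.
(I + N)¹⁰ = I + 10·N + 45·N² = [[1, 0, 0], [−20, 1, 0], [50, −10, 1]].

[[1, 0, 0], [−20, 1, 0], [50, −10, 1]]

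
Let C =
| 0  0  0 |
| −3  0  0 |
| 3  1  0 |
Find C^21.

C is strictly triangular, hence nilpotent: C^3 = 0, so C^21 = 0.

[[0, 0, 0], [0, 0, 0], [0, 0, 0]]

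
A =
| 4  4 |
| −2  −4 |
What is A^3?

A^2 = [[8, 0], [0, 8]]
A^3 = [[32, 32], [−16, −32]]

[[32, 32], [−16, −32]]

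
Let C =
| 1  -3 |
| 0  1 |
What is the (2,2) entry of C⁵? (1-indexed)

C = I + N where N = [[0, -3], [0, 0]] is strictly upper-triangular, so N² = 0.
(I + N)⁵ = I + 5·N = [[1, -15], [0, 1]].

1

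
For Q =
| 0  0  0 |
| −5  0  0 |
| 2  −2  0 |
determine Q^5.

Q is strictly triangular, hence nilpotent: Q^3 = 0, so Q^5 = 0.

[[0, 0, 0], [0, 0, 0], [0, 0, 0]]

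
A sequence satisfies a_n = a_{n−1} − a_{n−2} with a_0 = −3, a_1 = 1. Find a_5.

−4

With companion matrix T = [[1, −1], [1, 0]], [a_n, a_{n−1}]ᵀ = T·[a_{n−1}, a_{n−2}]ᵀ, so [a_5, a_4]ᵀ = T⁴·[a_1, a_0]ᵀ.
T⁴ = [[−1, 1], [−1, 0]], giving [a_5, a_4]ᵀ = [[−4], [−1]].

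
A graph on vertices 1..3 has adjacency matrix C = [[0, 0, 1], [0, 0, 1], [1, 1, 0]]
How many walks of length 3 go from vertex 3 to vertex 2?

The number of length-3 walks from vertex 3 to vertex 2 is entry (3,2) of C³, where C is the adjacency matrix.
C² = [[1, 1, 0], [1, 1, 0], [0, 0, 2]]
C³ = [[0, 0, 2], [0, 0, 2], [2, 2, 0]]

2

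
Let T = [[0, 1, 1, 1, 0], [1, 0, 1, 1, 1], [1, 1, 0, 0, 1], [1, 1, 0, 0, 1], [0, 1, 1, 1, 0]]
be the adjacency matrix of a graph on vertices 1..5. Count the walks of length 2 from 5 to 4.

1

The number of length-2 walks from vertex 5 to vertex 4 is entry (5,4) of T², where T is the adjacency matrix.
T² = [[3, 2, 1, 1, 3], [2, 4, 2, 2, 2], [1, 2, 3, 3, 1], [1, 2, 3, 3, 1], [3, 2, 1, 1, 3]]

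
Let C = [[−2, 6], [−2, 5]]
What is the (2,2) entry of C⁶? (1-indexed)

tr C = 3 and det C = 2, so the characteristic polynomial is λ² − (3)λ + (2) with roots 1 and 2.
Eigenvectors give P = [[2, −3], [1, −2]] with P⁻¹ = [[2, −3], [1, −2]], and C = P·diag(1, 2)·P⁻¹.
Then C⁶ = P·diag(1, 64)·P⁻¹ = [[2, −192], [1, −128]] · [[2, −3], [1, −2]] = [[−188, 378], [−126, 253]].

253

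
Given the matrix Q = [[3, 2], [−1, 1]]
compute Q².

[[7, 8], [−4, −1]]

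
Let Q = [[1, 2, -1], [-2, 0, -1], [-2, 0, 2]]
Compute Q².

[[-1, 2, -5], [0, -4, 0], [-6, -4, 6]]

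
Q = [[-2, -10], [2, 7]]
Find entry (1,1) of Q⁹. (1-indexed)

tr Q = 5 and det Q = 6, so the characteristic polynomial is λ² − (5)λ + (6) with roots 2 and 3.
Eigenvectors give P = [[5, -2], [-2, 1]] with P⁻¹ = [[1, 2], [2, 5]], and Q = P·diag(2, 3)·P⁻¹.
Then Q⁹ = P·diag(512, 19683)·P⁻¹ = [[2560, -39366], [-1024, 19683]] · [[1, 2], [2, 5]] = [[-76172, -191710], [38342, 96367]].

-76172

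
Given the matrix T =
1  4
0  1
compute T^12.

T = I + N where N = [[0, 4], [0, 0]] is strictly upper-triangular, so N^2 = 0.
(I + N)^12 = I + 12·N = [[1, 48], [0, 1]].

[[1, 48], [0, 1]]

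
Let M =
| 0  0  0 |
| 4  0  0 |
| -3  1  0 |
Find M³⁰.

M is strictly triangular, hence nilpotent: M³ = 0, so M³⁰ = 0.

[[0, 0, 0], [0, 0, 0], [0, 0, 0]]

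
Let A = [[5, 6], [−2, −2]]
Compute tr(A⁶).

65

tr A = 3 and det A = 2, so the characteristic polynomial is λ² − (3)λ + (2) with roots 2 and 1.
Eigenvectors give P = [[−2, −3], [1, 2]] with P⁻¹ = [[−2, −3], [1, 2]], and A = P·diag(2, 1)·P⁻¹.
Then A⁶ = P·diag(64, 1)·P⁻¹ = [[−128, −3], [64, 2]] · [[−2, −3], [1, 2]] = [[253, 378], [−126, −188]].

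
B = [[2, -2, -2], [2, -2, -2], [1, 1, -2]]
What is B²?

[[-2, -2, 4], [-2, -2, 4], [2, -6, 0]]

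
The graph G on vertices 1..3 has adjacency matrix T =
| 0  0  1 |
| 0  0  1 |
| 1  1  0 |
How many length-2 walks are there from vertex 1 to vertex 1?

The number of length-2 walks from vertex 1 to vertex 1 is entry (1,1) of T², where T is the adjacency matrix.
T² = [[1, 1, 0], [1, 1, 0], [0, 0, 2]]

1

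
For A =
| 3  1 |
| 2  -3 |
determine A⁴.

A² = [[11, 0], [0, 11]]
A³ = [[33, 11], [22, -33]]
A⁴ = [[121, 0], [0, 121]]

[[121, 0], [0, 121]]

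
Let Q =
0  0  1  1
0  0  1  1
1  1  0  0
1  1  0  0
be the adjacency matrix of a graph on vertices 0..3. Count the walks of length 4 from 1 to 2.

The number of length-4 walks from vertex 1 to vertex 2 is entry (1,2) of Q⁴, where Q is the adjacency matrix.
Q² = [[2, 2, 0, 0], [2, 2, 0, 0], [0, 0, 2, 2], [0, 0, 2, 2]]
Q³ = [[0, 0, 4, 4], [0, 0, 4, 4], [4, 4, 0, 0], [4, 4, 0, 0]]
Q⁴ = [[8, 8, 0, 0], [8, 8, 0, 0], [0, 0, 8, 8], [0, 0, 8, 8]]

0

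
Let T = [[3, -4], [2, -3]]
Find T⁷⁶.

T² = I (check: tr T = 0 and det T = -1), so T⁷⁶ = I since 76 is even.

[[1, 0], [0, 1]]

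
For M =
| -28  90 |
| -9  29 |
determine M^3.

tr M = 1 and det M = -2, so the characteristic polynomial is λ² − (1)λ + (-2) with roots -1 and 2.
Eigenvectors give P = [[10, 3], [3, 1]] with P⁻¹ = [[1, -3], [-3, 10]], and M = P·diag(-1, 2)·P⁻¹.
Then M^3 = P·diag(-1, 8)·P⁻¹ = [[-10, 24], [-3, 8]] · [[1, -3], [-3, 10]] = [[-82, 270], [-27, 89]].

[[-82, 270], [-27, 89]]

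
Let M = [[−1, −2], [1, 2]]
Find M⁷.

M² = M (a projection; rank 1, trace 1), so M⁷ = M.

[[−1, −2], [1, 2]]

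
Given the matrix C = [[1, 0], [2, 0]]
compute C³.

C² = [[1, 0], [2, 0]]
C³ = [[1, 0], [2, 0]]

[[1, 0], [2, 0]]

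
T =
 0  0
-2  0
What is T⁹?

T is strictly triangular, hence nilpotent: T² = 0, so T⁹ = 0.

[[0, 0], [0, 0]]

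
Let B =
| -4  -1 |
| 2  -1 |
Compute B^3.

[[-46, -19], [38, 11]]

tr B = -5 and det B = 6, so the characteristic polynomial is λ² − (-5)λ + (6) with roots -2 and -3.
Eigenvectors give P = [[-1, -1], [2, 1]] with P⁻¹ = [[1, 1], [-2, -1]], and B = P·diag(-2, -3)·P⁻¹.
Then B^3 = P·diag(-8, -27)·P⁻¹ = [[8, 27], [-16, -27]] · [[1, 1], [-2, -1]] = [[-46, -19], [38, 11]].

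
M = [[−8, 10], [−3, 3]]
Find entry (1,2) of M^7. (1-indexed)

tr M = −5 and det M = 6, so the characteristic polynomial is λ² − (−5)λ + (6) with roots −2 and −3.
Eigenvectors give P = [[−5, 2], [−3, 1]] with P⁻¹ = [[1, −2], [3, −5]], and M = P·diag(−2, −3)·P⁻¹.
Then M^7 = P·diag(−128, −2187)·P⁻¹ = [[640, −4374], [384, −2187]] · [[1, −2], [3, −5]] = [[−12482, 20590], [−6177, 10167]].

20590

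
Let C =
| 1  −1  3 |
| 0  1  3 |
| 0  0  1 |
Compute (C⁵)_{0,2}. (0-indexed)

−15

C = I + N where N = [[0, −1, 3], [0, 0, 3], [0, 0, 0]] is strictly upper-triangular, so N³ = 0.
(I + N)⁵ = I + 5·N + 10·N² = [[1, −5, −15], [0, 1, 15], [0, 0, 1]].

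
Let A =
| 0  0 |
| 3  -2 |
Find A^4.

A^2 = [[0, 0], [-6, 4]]
A^3 = [[0, 0], [12, -8]]
A^4 = [[0, 0], [-24, 16]]

[[0, 0], [-24, 16]]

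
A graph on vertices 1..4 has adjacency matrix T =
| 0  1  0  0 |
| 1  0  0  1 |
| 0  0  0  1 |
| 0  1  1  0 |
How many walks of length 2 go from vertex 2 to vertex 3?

The number of length-2 walks from vertex 2 to vertex 3 is entry (2,3) of T², where T is the adjacency matrix.
T² = [[1, 0, 0, 1], [0, 2, 1, 0], [0, 1, 1, 0], [1, 0, 0, 2]]

1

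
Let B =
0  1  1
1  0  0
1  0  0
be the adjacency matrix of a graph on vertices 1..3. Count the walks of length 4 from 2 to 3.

The number of length-4 walks from vertex 2 to vertex 3 is entry (2,3) of B^4, where B is the adjacency matrix.
B^2 = [[2, 0, 0], [0, 1, 1], [0, 1, 1]]
B^3 = [[0, 2, 2], [2, 0, 0], [2, 0, 0]]
B^4 = [[4, 0, 0], [0, 2, 2], [0, 2, 2]]

2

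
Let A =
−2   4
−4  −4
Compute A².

[[−12, −24], [24, 0]]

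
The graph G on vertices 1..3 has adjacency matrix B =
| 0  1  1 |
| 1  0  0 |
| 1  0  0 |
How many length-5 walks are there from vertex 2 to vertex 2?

0

The number of length-5 walks from vertex 2 to vertex 2 is entry (2,2) of B^5, where B is the adjacency matrix.
B^2 = [[2, 0, 0], [0, 1, 1], [0, 1, 1]]
B^3 = [[0, 2, 2], [2, 0, 0], [2, 0, 0]]
B^4 = [[4, 0, 0], [0, 2, 2], [0, 2, 2]]
B^5 = [[0, 4, 4], [4, 0, 0], [4, 0, 0]]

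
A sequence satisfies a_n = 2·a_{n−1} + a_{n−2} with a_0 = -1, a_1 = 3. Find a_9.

With companion matrix Q = [[2, 1], [1, 0]], [a_n, a_{n−1}]ᵀ = Q·[a_{n−1}, a_{n−2}]ᵀ, so [a_9, a_8]ᵀ = Q⁸·[a_1, a_0]ᵀ.
Q⁸ = [[985, 408], [408, 169]], giving [a_9, a_8]ᵀ = [[2547], [1055]].

2547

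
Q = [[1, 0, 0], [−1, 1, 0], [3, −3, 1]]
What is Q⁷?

[[1, 0, 0], [−7, 1, 0], [84, −21, 1]]

Q = I + N where N = [[0, 0, 0], [−1, 0, 0], [3, −3, 0]] is strictly lower-triangular, so N³ = 0.
(I + N)⁷ = I + 7·N + 21·N² = [[1, 0, 0], [−7, 1, 0], [84, −21, 1]].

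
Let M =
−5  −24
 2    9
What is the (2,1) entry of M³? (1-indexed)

26

tr M = 4 and det M = 3, so the characteristic polynomial is λ² − (4)λ + (3) with roots 3 and 1.
Eigenvectors give P = [[−3, 4], [1, −1]] with P⁻¹ = [[1, 4], [1, 3]], and M = P·diag(3, 1)·P⁻¹.
Then M³ = P·diag(27, 1)·P⁻¹ = [[−81, 4], [27, −1]] · [[1, 4], [1, 3]] = [[−77, −312], [26, 105]].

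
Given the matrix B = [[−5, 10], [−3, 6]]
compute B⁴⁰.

[[−5, 10], [−3, 6]]

B² = B (a projection; rank 1, trace 1), so B⁴⁰ = B.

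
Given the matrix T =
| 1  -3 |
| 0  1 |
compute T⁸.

[[1, -24], [0, 1]]

T = I + N where N = [[0, -3], [0, 0]] is strictly upper-triangular, so N² = 0.
(I + N)⁸ = I + 8·N = [[1, -24], [0, 1]].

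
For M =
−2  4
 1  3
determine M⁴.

[[68, 84], [21, 173]]

M² = [[8, 4], [1, 13]]
M³ = [[−12, 44], [11, 43]]
M⁴ = [[68, 84], [21, 173]]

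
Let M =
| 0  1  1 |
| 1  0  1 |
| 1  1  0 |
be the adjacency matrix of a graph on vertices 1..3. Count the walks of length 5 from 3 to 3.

10

The number of length-5 walks from vertex 3 to vertex 3 is entry (3,3) of M^5, where M is the adjacency matrix.
M^2 = [[2, 1, 1], [1, 2, 1], [1, 1, 2]]
M^3 = [[2, 3, 3], [3, 2, 3], [3, 3, 2]]
M^4 = [[6, 5, 5], [5, 6, 5], [5, 5, 6]]
M^5 = [[10, 11, 11], [11, 10, 11], [11, 11, 10]]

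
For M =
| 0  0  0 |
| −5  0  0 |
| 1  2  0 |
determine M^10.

M is strictly triangular, hence nilpotent: M^3 = 0, so M^10 = 0.

[[0, 0, 0], [0, 0, 0], [0, 0, 0]]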